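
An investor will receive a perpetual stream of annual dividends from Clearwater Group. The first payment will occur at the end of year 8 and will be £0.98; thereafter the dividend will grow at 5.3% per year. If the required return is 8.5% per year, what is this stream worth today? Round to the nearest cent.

Value at end of year 7: C₁ / (r − g) = £0.98 / (0.085 − 0.053) = £30.6250
Discount to today: PV = £30.6250 / (1 + 0.085)^7 = £30.6250 / 1.770142 = £17.30

£17.30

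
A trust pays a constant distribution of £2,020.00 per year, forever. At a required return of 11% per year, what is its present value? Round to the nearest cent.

Level perpetuity: PV = C / r = £2,020.00 / 0.11 = £18,363.64

£18363.64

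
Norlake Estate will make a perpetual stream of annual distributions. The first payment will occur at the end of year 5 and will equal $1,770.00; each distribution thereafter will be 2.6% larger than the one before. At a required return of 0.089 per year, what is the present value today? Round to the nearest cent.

Value at end of year 4: C₁ / (r − g) = $1,770.00 / (0.089 − 0.026) = $28,095.2381
Discount to today: PV = $28,095.2381 / (1 + 0.089)^4 = $28,095.2381 / 1.406409 = $19,976.58

$19976.58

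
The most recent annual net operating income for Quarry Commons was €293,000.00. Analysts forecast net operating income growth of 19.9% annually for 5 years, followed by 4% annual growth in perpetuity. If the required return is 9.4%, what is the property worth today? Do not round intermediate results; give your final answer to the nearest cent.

€10867957.29

D_1 = 351307.00000
D_2 = 421217.09300
D_3 = 505039.29451
D_4 = 605542.11411
D_5 = 726044.99482
Terminal value at year 5: TV = D_5×(1+g_2)/(r−g_2) = 755086.79462/0.054 = 13983088.78918
P_0 = D_1/(1+r)^1 + D_2/(1+r)^2 + D_3/(1+r)^3 + D_4/(1+r)^4 + D_5/(1+r)^5 + TV/(1+r)^5
    = 321121.57221 + 351942.19843 + 385720.92863 + 422741.67589 + 463315.60273 + 8923115.31192 = 10867957.28982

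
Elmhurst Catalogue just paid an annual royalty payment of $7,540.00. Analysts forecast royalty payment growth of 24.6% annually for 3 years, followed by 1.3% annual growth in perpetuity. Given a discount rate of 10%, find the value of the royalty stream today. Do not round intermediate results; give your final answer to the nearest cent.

$156769.69

D_1 = 9394.84000
D_2 = 11705.97064
D_3 = 14585.63942
Terminal value at year 3: TV = D_3×(1+g_2)/(r−g_2) = 14775.25273/0.087 = 169830.49115
P_0 = D_1/(1+r)^1 + D_2/(1+r)^2 + D_3/(1+r)^3 + TV/(1+r)^3
    = 8540.76364 + 9674.35590 + 10958.40677 + 127596.16164 = 156769.68796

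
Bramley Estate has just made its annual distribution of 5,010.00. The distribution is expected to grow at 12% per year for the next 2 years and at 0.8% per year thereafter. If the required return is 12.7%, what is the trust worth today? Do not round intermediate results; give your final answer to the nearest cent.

D_1 = 5611.20000
D_2 = 6284.54400
Terminal value at year 2: TV = D_2×(1+g_2)/(r−g_2) = 6334.82035/0.119 = 53233.78447
P_0 = D_1/(1+r)^1 + D_2/(1+r)^2 + TV/(1+r)^2
    = 4978.88199 + 4947.95725 + 41912.10851 = 51838.94775

51838.95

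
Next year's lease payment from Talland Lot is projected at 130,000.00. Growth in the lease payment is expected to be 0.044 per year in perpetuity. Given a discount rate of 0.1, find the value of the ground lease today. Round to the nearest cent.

Growing perpetuity: P = D₁ / (r − g) = 130,000.0000 / (0.1 − 0.044) = 2,321,428.57

2321428.57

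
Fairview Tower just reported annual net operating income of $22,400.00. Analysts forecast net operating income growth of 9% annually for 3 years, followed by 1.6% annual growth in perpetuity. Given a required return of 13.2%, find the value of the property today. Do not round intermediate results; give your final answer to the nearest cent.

$237491.20

D_1 = 24416.00000
D_2 = 26613.44000
D_3 = 29008.64960
Terminal value at year 3: TV = D_3×(1+g_2)/(r−g_2) = 29472.78799/0.116 = 254075.75857
P_0 = D_1/(1+r)^1 + D_2/(1+r)^2 + D_3/(1+r)^3 + TV/(1+r)^3
    = 21568.90459 + 20768.64488 + 19998.07679 + 175155.56909 = 237491.19536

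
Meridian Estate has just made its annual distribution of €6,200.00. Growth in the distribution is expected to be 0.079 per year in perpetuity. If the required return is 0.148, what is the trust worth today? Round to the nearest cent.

D₁ = D₀ × (1 + g) = €6,200.00 × 1.079 = €6,689.8000
Growing perpetuity: P = D₁ / (r − g) = €6,689.8000 / (0.148 − 0.079) = €96,953.62

€96953.62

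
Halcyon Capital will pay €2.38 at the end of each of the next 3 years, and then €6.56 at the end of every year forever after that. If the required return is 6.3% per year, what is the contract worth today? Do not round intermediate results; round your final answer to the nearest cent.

€93.02

PV of 3-year annuity: €2.38 × [1 − (1+0.063)^−3] / 0.063 = 6.32662
Perpetuity value at year 3: €6.56 / 0.063 = 104.12698
PV of perpetuity: 104.12698 / (1+0.063)^3 = 86.68890
Total PV = 6.32662 + 86.68890 = 93.01552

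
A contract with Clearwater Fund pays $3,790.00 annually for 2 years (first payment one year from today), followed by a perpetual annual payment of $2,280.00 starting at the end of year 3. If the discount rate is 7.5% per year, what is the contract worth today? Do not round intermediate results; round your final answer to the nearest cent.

PV of 2-year annuity: $3,790.00 × [1 − (1+0.075)^−2] / 0.075 = 6805.19200
Perpetuity value at year 2: $2,280.00 / 0.075 = 30400.00000
PV of perpetuity: 30400.00000 / (1+0.075)^2 = 26306.11141
Total PV = 6805.19200 + 26306.11141 = 33111.30341

$33111.30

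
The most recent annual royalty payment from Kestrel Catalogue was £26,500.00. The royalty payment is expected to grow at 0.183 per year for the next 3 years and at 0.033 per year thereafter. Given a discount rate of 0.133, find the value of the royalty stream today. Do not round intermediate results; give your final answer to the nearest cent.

D_1 = 31349.50000
D_2 = 37086.45850
D_3 = 43873.28041
Terminal value at year 3: TV = D_3×(1+g_2)/(r−g_2) = 45321.09866/0.1 = 453210.98659
P_0 = D_1/(1+r)^1 + D_2/(1+r)^2 + D_3/(1+r)^3 + TV/(1+r)^3
    = 27669.46161 + 28890.53229 + 30165.48958 + 311609.50737 = 398334.99084

£398334.99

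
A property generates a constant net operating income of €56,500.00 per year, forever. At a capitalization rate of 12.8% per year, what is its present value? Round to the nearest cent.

Level perpetuity: PV = C / r = €56,500.00 / 0.128 = €441,406.25

€441406.25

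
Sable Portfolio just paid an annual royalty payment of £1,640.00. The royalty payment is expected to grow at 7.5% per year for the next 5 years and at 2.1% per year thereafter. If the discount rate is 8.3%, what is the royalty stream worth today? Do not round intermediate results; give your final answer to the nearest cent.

D_1 = 1763.00000
D_2 = 1895.22500
D_3 = 2037.36687
D_4 = 2190.16939
D_5 = 2354.43209
Terminal value at year 5: TV = D_5×(1+g_2)/(r−g_2) = 2403.87517/0.062 = 38772.18014
P_0 = D_1/(1+r)^1 + D_2/(1+r)^2 + D_3/(1+r)^3 + D_4/(1+r)^4 + D_5/(1+r)^5 + TV/(1+r)^5
    = 1627.88550 + 1615.86049 + 1603.92431 + 1592.07630 + 1580.31581 + 26024.23301 = 34044.29544

£34044.30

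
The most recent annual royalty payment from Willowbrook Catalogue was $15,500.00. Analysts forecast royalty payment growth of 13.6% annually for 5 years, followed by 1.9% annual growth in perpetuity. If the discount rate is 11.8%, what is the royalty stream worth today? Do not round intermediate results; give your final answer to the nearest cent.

$254128.44

D_1 = 17608.00000
D_2 = 20002.68800
D_3 = 22723.05357
D_4 = 25813.38885
D_5 = 29324.00974
Terminal value at year 5: TV = D_5×(1+g_2)/(r−g_2) = 29881.16592/0.099 = 301829.95881
P_0 = D_1/(1+r)^1 + D_2/(1+r)^2 + D_3/(1+r)^3 + D_4/(1+r)^4 + D_5/(1+r)^5 + TV/(1+r)^5
    = 15749.55277 + 16003.12339 + 16260.77654 + 16522.57795 + 16788.59441 + 172803.81520 = 254128.44027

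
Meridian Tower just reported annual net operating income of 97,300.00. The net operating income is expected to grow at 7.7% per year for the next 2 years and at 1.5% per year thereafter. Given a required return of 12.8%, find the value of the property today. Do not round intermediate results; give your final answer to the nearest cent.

D_1 = 104792.10000
D_2 = 112861.09170
Terminal value at year 2: TV = D_2×(1+g_2)/(r−g_2) = 114554.00808/0.113 = 1013752.28385
P_0 = D_1/(1+r)^1 + D_2/(1+r)^2 + TV/(1+r)^2
    = 92900.79787 + 88700.49584 + 796734.54229 = 978335.83600

978335.84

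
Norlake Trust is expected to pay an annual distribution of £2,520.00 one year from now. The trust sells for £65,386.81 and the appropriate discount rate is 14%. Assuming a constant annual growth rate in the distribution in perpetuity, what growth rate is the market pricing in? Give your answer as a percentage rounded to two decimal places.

10.15%

P = D₁/(r−g) ⇒ g = r − D₁/P = 0.14 − £2,520.00/£65,386.81 = 0.101460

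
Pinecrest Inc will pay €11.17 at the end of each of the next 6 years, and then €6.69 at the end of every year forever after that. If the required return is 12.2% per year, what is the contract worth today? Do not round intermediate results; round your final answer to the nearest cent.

PV of 6-year annuity: €11.17 × [1 − (1+0.122)^−6] / 0.122 = 45.66546
Perpetuity value at year 6: €6.69 / 0.122 = 54.83607
PV of perpetuity: 54.83607 / (1+0.122)^6 = 27.48585
Total PV = 45.66546 + 27.48585 = 73.15131

€73.15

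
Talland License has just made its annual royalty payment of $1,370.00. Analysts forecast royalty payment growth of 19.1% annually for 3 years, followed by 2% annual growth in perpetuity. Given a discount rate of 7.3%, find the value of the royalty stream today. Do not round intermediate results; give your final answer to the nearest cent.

$41138.35

D_1 = 1631.67000
D_2 = 1943.31897
D_3 = 2314.49289
Terminal value at year 3: TV = D_3×(1+g_2)/(r−g_2) = 2360.78275/0.053 = 44543.07078
P_0 = D_1/(1+r)^1 + D_2/(1+r)^2 + D_3/(1+r)^3 + TV/(1+r)^3
    = 1520.66170 + 1687.89197 + 1873.51289 + 36056.28583 = 41138.35238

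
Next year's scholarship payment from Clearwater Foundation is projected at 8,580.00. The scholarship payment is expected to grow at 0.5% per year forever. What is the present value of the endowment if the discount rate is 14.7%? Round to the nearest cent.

60422.54

Growing perpetuity: P = D₁ / (r − g) = 8,580.0000 / (0.147 − 0.005) = 60,422.54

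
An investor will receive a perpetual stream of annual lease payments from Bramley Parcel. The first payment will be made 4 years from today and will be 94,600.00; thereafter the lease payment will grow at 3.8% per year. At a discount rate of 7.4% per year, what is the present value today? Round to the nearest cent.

2121171.54

Value at end of year 3: C₁ / (r − g) = 94,600.00 / (0.074 − 0.038) = 2,627,777.7778
Discount to today: PV = 2,627,777.7778 / (1 + 0.074)^3 = 2,627,777.7778 / 1.238833 = 2,121,171.54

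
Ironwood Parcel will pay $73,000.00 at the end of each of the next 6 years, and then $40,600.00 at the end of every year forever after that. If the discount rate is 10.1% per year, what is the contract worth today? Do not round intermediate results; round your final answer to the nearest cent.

$542678.08

PV of 6-year annuity: $73,000.00 × [1 − (1+0.101)^−6] / 0.101 = 317004.48452
Perpetuity value at year 6: $40,600.00 / 0.101 = 401980.19802
PV of perpetuity: 401980.19802 / (1+0.101)^6 = 225673.59430
Total PV = 317004.48452 + 225673.59430 = 542678.07882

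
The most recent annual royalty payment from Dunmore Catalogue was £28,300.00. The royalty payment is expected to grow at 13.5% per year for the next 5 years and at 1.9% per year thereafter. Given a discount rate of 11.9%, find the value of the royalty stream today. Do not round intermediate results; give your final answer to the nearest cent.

D_1 = 32120.50000
D_2 = 36456.76750
D_3 = 41378.43111
D_4 = 46964.51931
D_5 = 53304.72942
Terminal value at year 5: TV = D_5×(1+g_2)/(r−g_2) = 54317.51928/0.1 = 543175.19279
P_0 = D_1/(1+r)^1 + D_2/(1+r)^2 + D_3/(1+r)^3 + D_4/(1+r)^4 + D_5/(1+r)^5 + TV/(1+r)^5
    = 28704.64701 + 29115.07985 + 29531.38126 + 29953.63515 + 30381.92662 + 309591.83230 = 457278.50219

£457278.50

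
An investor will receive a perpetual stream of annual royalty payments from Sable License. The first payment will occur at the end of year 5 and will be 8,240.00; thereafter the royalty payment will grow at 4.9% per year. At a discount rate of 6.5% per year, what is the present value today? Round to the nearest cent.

Value at end of year 4: C₁ / (r − g) = 8,240.00 / (0.065 − 0.049) = 515,000.0000
Discount to today: PV = 515,000.0000 / (1 + 0.065)^4 = 515,000.0000 / 1.286466 = 400,321.39

400321.39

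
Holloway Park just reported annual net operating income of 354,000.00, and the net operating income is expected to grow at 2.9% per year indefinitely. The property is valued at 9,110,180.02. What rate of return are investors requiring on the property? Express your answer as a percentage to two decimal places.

6.90%

D₁ = 354,000.00 × 1.029 = 364,266.0000
P = D₁/(r − g) ⇒ r = D₁/P + g = 364,266.0000/9,110,180.02 + 0.029 = 0.039985 + 0.029 = 0.068985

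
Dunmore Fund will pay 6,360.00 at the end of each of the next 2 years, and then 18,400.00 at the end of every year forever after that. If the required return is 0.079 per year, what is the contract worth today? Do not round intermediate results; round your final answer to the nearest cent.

211411.41

PV of 2-year annuity: 6,360.00 × [1 − (1+0.079)^−2] / 0.079 = 11357.13310
Perpetuity value at year 2: 18,400.00 / 0.079 = 232911.39241
PV of perpetuity: 232911.39241 / (1+0.079)^2 = 200054.27777
Total PV = 11357.13310 + 200054.27777 = 211411.41087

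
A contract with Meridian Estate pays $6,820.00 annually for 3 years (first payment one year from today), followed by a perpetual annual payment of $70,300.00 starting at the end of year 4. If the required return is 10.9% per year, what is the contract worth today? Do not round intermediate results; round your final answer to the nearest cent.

PV of 3-year annuity: $6,820.00 × [1 − (1+0.109)^−3] / 0.109 = 16695.16352
Perpetuity value at year 3: $70,300.00 / 0.109 = 644954.12844
PV of perpetuity: 644954.12844 / (1+0.109)^3 = 472861.75378
Total PV = 16695.16352 + 472861.75378 = 489556.91730

$489556.92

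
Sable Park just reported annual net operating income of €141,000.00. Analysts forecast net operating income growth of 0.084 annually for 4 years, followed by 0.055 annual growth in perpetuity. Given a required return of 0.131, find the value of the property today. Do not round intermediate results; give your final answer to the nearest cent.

D_1 = 152844.00000
D_2 = 165682.89600
D_3 = 179600.25926
D_4 = 194686.68104
Terminal value at year 4: TV = D_4×(1+g_2)/(r−g_2) = 205394.44850/0.076 = 2702558.53289
P_0 = D_1/(1+r)^1 + D_2/(1+r)^2 + D_3/(1+r)^3 + D_4/(1+r)^4 + TV/(1+r)^4
    = 135140.58355 + 129524.66187 + 124142.11624 + 118983.24845 + 1651675.35683 = 2159465.96695

€2159465.97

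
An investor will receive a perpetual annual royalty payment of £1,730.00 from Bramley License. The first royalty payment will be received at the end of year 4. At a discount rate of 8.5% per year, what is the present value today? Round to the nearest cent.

£15934.48

Value at end of year 3: C / r = £1,730.00 / 0.085 = £20,352.9412
Discount to today: PV = £20,352.9412 / (1 + 0.085)^3 = £20,352.9412 / 1.277289 = £15,934.48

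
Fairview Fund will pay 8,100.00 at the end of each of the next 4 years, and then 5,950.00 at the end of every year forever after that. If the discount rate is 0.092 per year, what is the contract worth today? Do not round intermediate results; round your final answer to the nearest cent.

PV of 4-year annuity: 8,100.00 × [1 − (1+0.092)^−4] / 0.092 = 26126.94413
Perpetuity value at year 4: 5,950.00 / 0.092 = 64673.91304
PV of perpetuity: 64673.91304 / (1+0.092)^4 = 45481.89853
Total PV = 26126.94413 + 45481.89853 = 71608.84266

71608.84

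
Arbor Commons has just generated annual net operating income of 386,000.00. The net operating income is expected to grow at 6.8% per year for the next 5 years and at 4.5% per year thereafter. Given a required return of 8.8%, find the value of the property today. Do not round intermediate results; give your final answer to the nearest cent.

10375761.39

D_1 = 412248.00000
D_2 = 440280.86400
D_3 = 470219.96275
D_4 = 502194.92022
D_5 = 536344.17479
Terminal value at year 5: TV = D_5×(1+g_2)/(r−g_2) = 560479.66266/0.043 = 13034410.75953
P_0 = D_1/(1+r)^1 + D_2/(1+r)^2 + D_3/(1+r)^3 + D_4/(1+r)^4 + D_5/(1+r)^5 + TV/(1+r)^5
    = 378904.41176 + 371939.25714 + 365102.13844 + 358390.70207 + 351802.63769 + 8549622.24165 = 10375761.38876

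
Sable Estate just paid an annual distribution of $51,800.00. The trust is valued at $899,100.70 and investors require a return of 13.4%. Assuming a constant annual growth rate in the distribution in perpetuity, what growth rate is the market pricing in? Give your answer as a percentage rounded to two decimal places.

7.22%

P = D₀(1+g)/(r−g) ⇒ P(r−g) = D₀(1+g) ⇒ g(P+D₀) = P·r − D₀
g = (P·r − D₀)/(P + D₀) = ($899,100.70×0.134 − $51,800.00) / ($899,100.70 + $51,800.00) = 0.072226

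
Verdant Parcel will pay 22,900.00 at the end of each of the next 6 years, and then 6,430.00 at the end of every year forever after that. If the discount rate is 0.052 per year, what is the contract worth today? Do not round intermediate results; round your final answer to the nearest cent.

206718.46

PV of 6-year annuity: 22,900.00 × [1 − (1+0.052)^−6] / 0.052 = 115493.60122
Perpetuity value at year 6: 6,430.00 / 0.052 = 123653.84615
PV of perpetuity: 123653.84615 / (1+0.052)^6 = 91224.85682
Total PV = 115493.60122 + 91224.85682 = 206718.45803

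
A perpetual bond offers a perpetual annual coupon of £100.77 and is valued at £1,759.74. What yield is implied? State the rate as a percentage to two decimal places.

P = C/r ⇒ r = C/P = £100.77/£1,759.74 = 0.057264

5.73%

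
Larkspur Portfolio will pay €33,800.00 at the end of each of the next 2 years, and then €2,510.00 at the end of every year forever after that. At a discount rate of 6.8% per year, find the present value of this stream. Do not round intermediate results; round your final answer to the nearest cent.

€93641.87

PV of 2-year annuity: €33,800.00 × [1 − (1+0.068)^−2] / 0.068 = 61280.84277
Perpetuity value at year 2: €2,510.00 / 0.068 = 36911.76471
PV of perpetuity: 36911.76471 / (1+0.068)^2 = 32361.02757
Total PV = 61280.84277 + 32361.02757 = 93641.87033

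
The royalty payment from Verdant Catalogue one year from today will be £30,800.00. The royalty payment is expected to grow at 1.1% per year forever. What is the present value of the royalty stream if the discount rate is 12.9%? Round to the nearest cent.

£261016.95

Growing perpetuity: P = D₁ / (r − g) = £30,800.0000 / (0.129 − 0.011) = £261,016.95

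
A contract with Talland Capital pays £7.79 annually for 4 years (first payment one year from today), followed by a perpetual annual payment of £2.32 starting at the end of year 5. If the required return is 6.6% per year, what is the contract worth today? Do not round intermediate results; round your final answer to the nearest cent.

£53.85

PV of 4-year annuity: £7.79 × [1 − (1+0.066)^−4] / 0.066 = 26.62641
Perpetuity value at year 4: £2.32 / 0.066 = 35.15152
PV of perpetuity: 35.15152 / (1+0.066)^4 = 27.22170
Total PV = 26.62641 + 27.22170 = 53.84811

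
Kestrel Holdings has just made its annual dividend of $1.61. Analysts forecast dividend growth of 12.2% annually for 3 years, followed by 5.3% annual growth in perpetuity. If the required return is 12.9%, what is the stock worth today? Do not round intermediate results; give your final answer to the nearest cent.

$26.66

D_1 = 1.80642
D_2 = 2.02680
D_3 = 2.27407
Terminal value at year 3: TV = D_3×(1+g_2)/(r−g_2) = 2.39460/0.076 = 31.50788
P_0 = D_1/(1+r)^1 + D_2/(1+r)^2 + D_3/(1+r)^3 + TV/(1+r)^3
    = 1.60002 + 1.59010 + 1.58024 + 21.89462 = 26.66497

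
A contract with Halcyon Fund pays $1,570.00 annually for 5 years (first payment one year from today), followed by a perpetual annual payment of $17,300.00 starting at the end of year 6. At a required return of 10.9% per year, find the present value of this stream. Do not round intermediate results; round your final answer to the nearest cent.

$100432.59

PV of 5-year annuity: $1,570.00 × [1 − (1+0.109)^−5] / 0.109 = 5817.18456
Perpetuity value at year 5: $17,300.00 / 0.109 = 158715.59633
PV of perpetuity: 158715.59633 / (1+0.109)^5 = 94615.40974
Total PV = 5817.18456 + 94615.40974 = 100432.59430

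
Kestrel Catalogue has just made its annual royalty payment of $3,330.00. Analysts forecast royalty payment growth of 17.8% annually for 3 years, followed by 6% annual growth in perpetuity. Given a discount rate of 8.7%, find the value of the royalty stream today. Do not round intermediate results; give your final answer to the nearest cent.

D_1 = 3922.74000
D_2 = 4620.98772
D_3 = 5443.52353
Terminal value at year 3: TV = D_3×(1+g_2)/(r−g_2) = 5770.13495/0.027 = 213708.70171
P_0 = D_1/(1+r)^1 + D_2/(1+r)^2 + D_3/(1+r)^3 + TV/(1+r)^3
    = 3608.77645 + 3910.89113 + 4238.29784 + 166392.43363 = 178150.39904

$178150.40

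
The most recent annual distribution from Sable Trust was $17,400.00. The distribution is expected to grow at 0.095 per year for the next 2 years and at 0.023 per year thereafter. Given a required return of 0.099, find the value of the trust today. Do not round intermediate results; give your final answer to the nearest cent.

D_1 = 19053.00000
D_2 = 20863.03500
Terminal value at year 2: TV = D_2×(1+g_2)/(r−g_2) = 21342.88481/0.076 = 280827.43164
P_0 = D_1/(1+r)^1 + D_2/(1+r)^2 + TV/(1+r)^2
    = 17336.66970 + 17273.56990 + 232511.34222 = 267121.58182

$267121.58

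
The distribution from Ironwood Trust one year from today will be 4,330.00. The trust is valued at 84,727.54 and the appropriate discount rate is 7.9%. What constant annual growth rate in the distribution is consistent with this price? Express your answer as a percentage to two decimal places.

P = D₁/(r−g) ⇒ g = r − D₁/P = 0.079 − 4,330.00/84,727.54 = 0.027895

2.79%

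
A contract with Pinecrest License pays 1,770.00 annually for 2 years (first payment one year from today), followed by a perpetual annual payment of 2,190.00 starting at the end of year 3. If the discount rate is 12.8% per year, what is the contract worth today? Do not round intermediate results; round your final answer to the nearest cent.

16406.95

PV of 2-year annuity: 1,770.00 × [1 − (1+0.128)^−2] / 0.128 = 2960.23842
Perpetuity value at year 2: 2,190.00 / 0.128 = 17109.37500
PV of perpetuity: 17109.37500 / (1+0.128)^2 = 13446.70713
Total PV = 2960.23842 + 13446.70713 = 16406.94554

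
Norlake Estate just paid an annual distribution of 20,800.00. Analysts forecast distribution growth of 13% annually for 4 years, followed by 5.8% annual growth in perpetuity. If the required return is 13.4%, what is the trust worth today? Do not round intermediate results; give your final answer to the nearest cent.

D_1 = 23504.00000
D_2 = 26559.52000
D_3 = 30012.25760
D_4 = 33913.85109
Terminal value at year 4: TV = D_4×(1+g_2)/(r−g_2) = 35880.85445/0.076 = 472116.50594
P_0 = D_1/(1+r)^1 + D_2/(1+r)^2 + D_3/(1+r)^3 + D_4/(1+r)^4 + TV/(1+r)^4
    = 20726.63139 + 20653.52158 + 20580.66965 + 20508.07470 + 285493.98727 = 367962.88460

367962.88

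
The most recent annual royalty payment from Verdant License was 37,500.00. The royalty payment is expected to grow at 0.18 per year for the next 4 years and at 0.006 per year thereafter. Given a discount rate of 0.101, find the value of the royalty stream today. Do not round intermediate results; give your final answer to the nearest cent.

D_1 = 44250.00000
D_2 = 52215.00000
D_3 = 61613.70000
D_4 = 72704.16600
Terminal value at year 4: TV = D_4×(1+g_2)/(r−g_2) = 73140.39100/0.095 = 769898.85259
P_0 = D_1/(1+r)^1 + D_2/(1+r)^2 + D_3/(1+r)^3 + D_4/(1+r)^4 + TV/(1+r)^4
    = 40190.73569 + 43074.53962 + 46165.26499 + 49477.75902 + 523943.42712 = 702851.72644

702851.73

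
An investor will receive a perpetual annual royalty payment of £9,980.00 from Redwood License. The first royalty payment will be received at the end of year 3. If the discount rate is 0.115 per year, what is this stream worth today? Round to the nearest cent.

Value at end of year 2: C / r = £9,980.00 / 0.115 = £86,782.6087
Discount to today: PV = £86,782.6087 / (1 + 0.115)^2 = £86,782.6087 / 1.243225 = £69,804.43

£69804.43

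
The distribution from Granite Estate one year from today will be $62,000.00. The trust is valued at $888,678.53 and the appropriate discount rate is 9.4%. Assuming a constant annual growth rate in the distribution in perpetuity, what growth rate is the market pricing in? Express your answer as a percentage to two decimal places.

2.42%

P = D₁/(r−g) ⇒ g = r − D₁/P = 0.094 − $62,000.00/$888,678.53 = 0.024233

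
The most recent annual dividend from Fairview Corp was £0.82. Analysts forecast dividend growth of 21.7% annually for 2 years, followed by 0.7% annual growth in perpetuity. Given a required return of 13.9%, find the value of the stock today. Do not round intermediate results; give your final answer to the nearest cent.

D_1 = 0.99794
D_2 = 1.21449
Terminal value at year 2: TV = D_2×(1+g_2)/(r−g_2) = 1.22299/0.132 = 9.26511
P_0 = D_1/(1+r)^1 + D_2/(1+r)^2 + TV/(1+r)^2
    = 0.87615 + 0.93615 + 7.14172 = 8.95403

£8.95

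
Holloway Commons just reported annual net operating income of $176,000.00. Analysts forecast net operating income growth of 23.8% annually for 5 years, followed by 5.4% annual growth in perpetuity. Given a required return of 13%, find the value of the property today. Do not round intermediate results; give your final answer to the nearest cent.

D_1 = 217888.00000
D_2 = 269745.34400
D_3 = 333944.73587
D_4 = 413423.58301
D_5 = 511818.39577
Terminal value at year 5: TV = D_5×(1+g_2)/(r−g_2) = 539456.58914/0.076 = 7098113.01496
P_0 = D_1/(1+r)^1 + D_2/(1+r)^2 + D_3/(1+r)^3 + D_4/(1+r)^4 + D_5/(1+r)^5 + TV/(1+r)^5
    = 192821.23894 + 211250.17151 + 231440.45339 + 253560.42592 + 277794.51973 + 3852571.36572 = 5019438.17521

$5019438.18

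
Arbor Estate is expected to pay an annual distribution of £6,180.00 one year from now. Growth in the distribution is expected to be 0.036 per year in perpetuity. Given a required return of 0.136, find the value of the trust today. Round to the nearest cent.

£61800.00

Growing perpetuity: P = D₁ / (r − g) = £6,180.0000 / (0.136 − 0.036) = £61,800.00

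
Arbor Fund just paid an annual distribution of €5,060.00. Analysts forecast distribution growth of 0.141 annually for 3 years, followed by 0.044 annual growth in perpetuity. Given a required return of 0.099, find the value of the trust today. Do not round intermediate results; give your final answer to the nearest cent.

€123856.17

D_1 = 5773.46000
D_2 = 6587.51786
D_3 = 7516.35788
Terminal value at year 3: TV = D_3×(1+g_2)/(r−g_2) = 7847.07762/0.055 = 142674.13863
P_0 = D_1/(1+r)^1 + D_2/(1+r)^2 + D_3/(1+r)^3 + TV/(1+r)^3
    = 5253.37580 + 5454.14175 + 5662.58029 + 107486.06947 = 123856.16731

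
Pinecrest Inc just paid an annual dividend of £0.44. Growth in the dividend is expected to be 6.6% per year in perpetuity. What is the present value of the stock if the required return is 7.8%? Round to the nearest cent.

£39.09

D₁ = D₀ × (1 + g) = £0.44 × 1.066 = £0.4690
Growing perpetuity: P = D₁ / (r − g) = £0.4690 / (0.078 − 0.066) = £39.09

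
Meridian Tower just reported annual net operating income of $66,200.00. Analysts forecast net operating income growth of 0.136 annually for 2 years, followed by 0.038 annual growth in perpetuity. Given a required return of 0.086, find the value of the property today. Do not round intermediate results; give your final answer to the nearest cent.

$1708114.43

D_1 = 75203.20000
D_2 = 85430.83520
Terminal value at year 2: TV = D_2×(1+g_2)/(r−g_2) = 88677.20694/0.048 = 1847441.81120
P_0 = D_1/(1+r)^1 + D_2/(1+r)^2 + TV/(1+r)^2
    = 69247.88214 + 72436.09034 + 1566430.45355 = 1708114.42603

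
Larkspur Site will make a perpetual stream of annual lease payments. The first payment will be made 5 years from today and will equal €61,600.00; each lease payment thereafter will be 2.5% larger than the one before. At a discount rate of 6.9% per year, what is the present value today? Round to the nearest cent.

Value at end of year 4: C₁ / (r − g) = €61,600.00 / (0.069 − 0.025) = €1,400,000.0000
Discount to today: PV = €1,400,000.0000 / (1 + 0.069)^4 = €1,400,000.0000 / 1.305903 = €1,072,055.37

€1072055.37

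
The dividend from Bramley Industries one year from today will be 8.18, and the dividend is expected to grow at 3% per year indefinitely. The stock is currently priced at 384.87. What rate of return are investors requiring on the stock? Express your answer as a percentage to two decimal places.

P = D₁/(r − g) ⇒ r = D₁/P + g = 8.1800/384.87 + 0.03 = 0.021254 + 0.03 = 0.051254

5.13%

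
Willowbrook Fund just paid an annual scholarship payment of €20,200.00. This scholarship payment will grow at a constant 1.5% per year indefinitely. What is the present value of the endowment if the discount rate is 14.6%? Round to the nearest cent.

€156511.45

D₁ = D₀ × (1 + g) = €20,200.00 × 1.015 = €20,503.0000
Growing perpetuity: P = D₁ / (r − g) = €20,503.0000 / (0.146 − 0.015) = €156,511.45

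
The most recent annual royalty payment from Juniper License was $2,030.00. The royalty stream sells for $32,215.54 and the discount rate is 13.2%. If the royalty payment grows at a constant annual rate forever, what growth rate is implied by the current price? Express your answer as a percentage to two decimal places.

P = D₀(1+g)/(r−g) ⇒ P(r−g) = D₀(1+g) ⇒ g(P+D₀) = P·r − D₀
g = (P·r − D₀)/(P + D₀) = ($32,215.54×0.132 − $2,030.00) / ($32,215.54 + $2,030.00) = 0.064898

6.49%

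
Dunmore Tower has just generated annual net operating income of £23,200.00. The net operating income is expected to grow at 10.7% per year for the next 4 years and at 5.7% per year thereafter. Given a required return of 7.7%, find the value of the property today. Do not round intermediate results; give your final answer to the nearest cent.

£1467994.86

D_1 = 25682.40000
D_2 = 28430.41680
D_3 = 31472.47140
D_4 = 34840.02584
Terminal value at year 4: TV = D_4×(1+g_2)/(r−g_2) = 36825.90731/0.02 = 1841295.36549
P_0 = D_1/(1+r)^1 + D_2/(1+r)^2 + D_3/(1+r)^3 + D_4/(1+r)^4 + TV/(1+r)^4
    = 23846.23955 + 24510.48021 + 25193.22339 + 25894.98449 + 1368549.93025 = 1467994.85789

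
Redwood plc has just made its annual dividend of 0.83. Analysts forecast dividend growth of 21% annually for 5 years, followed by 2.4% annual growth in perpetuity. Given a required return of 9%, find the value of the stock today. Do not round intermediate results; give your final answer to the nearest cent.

D_1 = 1.00430
D_2 = 1.21520
D_3 = 1.47040
D_4 = 1.77918
D_5 = 2.15281
Terminal value at year 5: TV = D_5×(1+g_2)/(r−g_2) = 2.20447/0.066 = 33.40112
P_0 = D_1/(1+r)^1 + D_2/(1+r)^2 + D_3/(1+r)^3 + D_4/(1+r)^4 + D_5/(1+r)^5 + TV/(1+r)^5
    = 0.92138 + 1.02281 + 1.13542 + 1.26042 + 1.39918 + 21.70843 = 27.44763

27.45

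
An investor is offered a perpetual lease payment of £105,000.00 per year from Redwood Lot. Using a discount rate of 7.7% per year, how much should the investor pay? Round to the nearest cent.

£1363636.36

Level perpetuity: PV = C / r = £105,000.00 / 0.077 = £1,363,636.36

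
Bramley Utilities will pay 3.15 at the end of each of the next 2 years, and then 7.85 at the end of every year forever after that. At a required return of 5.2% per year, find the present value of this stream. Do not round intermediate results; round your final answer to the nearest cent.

142.25

PV of 2-year annuity: 3.15 × [1 − (1+0.052)^−2] / 0.052 = 5.84059
Perpetuity value at year 2: 7.85 / 0.052 = 150.96154
PV of perpetuity: 150.96154 / (1+0.052)^2 = 136.40643
Total PV = 5.84059 + 136.40643 = 142.24701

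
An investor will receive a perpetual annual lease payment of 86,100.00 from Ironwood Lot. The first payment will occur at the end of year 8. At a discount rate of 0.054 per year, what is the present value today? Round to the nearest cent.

1103380.02

Value at end of year 7: C / r = 86,100.00 / 0.054 = 1,594,444.4444
Discount to today: PV = 1,594,444.4444 / (1 + 0.054)^7 = 1,594,444.4444 / 1.445055 = 1,103,380.02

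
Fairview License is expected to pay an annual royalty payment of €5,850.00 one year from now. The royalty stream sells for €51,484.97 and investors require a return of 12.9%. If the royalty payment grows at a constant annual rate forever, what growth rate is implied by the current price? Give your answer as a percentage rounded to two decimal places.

1.54%

P = D₁/(r−g) ⇒ g = r − D₁/P = 0.129 − €5,850.00/€51,484.97 = 0.015375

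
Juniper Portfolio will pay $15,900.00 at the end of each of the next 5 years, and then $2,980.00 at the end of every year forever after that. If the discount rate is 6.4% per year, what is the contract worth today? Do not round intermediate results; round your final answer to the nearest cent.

PV of 5-year annuity: $15,900.00 × [1 − (1+0.064)^−5] / 0.064 = 66254.01287
Perpetuity value at year 5: $2,980.00 / 0.064 = 46562.50000
PV of perpetuity: 46562.50000 / (1+0.064)^5 = 34145.08124
Total PV = 66254.01287 + 34145.08124 = 100399.09411

$100399.09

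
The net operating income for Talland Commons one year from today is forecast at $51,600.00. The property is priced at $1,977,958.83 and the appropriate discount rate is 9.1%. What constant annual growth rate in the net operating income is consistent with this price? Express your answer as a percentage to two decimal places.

6.49%

P = D₁/(r−g) ⇒ g = r − D₁/P = 0.091 − $51,600.00/$1,977,958.83 = 0.064913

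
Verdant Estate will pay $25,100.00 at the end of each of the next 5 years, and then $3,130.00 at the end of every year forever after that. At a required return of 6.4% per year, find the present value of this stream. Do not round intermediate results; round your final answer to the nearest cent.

PV of 5-year annuity: $25,100.00 × [1 − (1+0.064)^−5] / 0.064 = 104589.66812
Perpetuity value at year 5: $3,130.00 / 0.064 = 48906.25000
PV of perpetuity: 48906.25000 / (1+0.064)^5 = 35863.79338
Total PV = 104589.66812 + 35863.79338 = 140453.46150

$140453.46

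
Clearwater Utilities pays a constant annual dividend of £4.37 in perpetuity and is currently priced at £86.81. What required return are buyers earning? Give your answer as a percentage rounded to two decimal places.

5.03%

P = C/r ⇒ r = C/P = £4.37/£86.81 = 0.050340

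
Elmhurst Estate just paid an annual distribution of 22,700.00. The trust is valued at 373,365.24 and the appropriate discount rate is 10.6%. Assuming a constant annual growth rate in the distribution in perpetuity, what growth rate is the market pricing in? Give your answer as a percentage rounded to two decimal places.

P = D₀(1+g)/(r−g) ⇒ P(r−g) = D₀(1+g) ⇒ g(P+D₀) = P·r − D₀
g = (P·r − D₀)/(P + D₀) = (373,365.24×0.106 − 22,700.00) / (373,365.24 + 22,700.00) = 0.042611

4.26%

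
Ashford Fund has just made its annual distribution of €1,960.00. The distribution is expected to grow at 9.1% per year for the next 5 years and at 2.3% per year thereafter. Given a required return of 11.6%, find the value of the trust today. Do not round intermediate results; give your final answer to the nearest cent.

€28411.66

D_1 = 2138.36000
D_2 = 2332.95076
D_3 = 2545.24928
D_4 = 2776.86696
D_5 = 3029.56186
Terminal value at year 5: TV = D_5×(1+g_2)/(r−g_2) = 3099.24178/0.093 = 33325.18043
P_0 = D_1/(1+r)^1 + D_2/(1+r)^2 + D_3/(1+r)^3 + D_4/(1+r)^4 + D_5/(1+r)^5 + TV/(1+r)^5
    = 1916.09319 + 1873.16996 + 1831.20826 + 1790.18657 + 1750.08383 + 19250.92209 = 28411.66390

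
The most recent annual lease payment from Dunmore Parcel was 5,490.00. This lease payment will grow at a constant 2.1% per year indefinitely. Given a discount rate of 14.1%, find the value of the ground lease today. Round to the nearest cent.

D₁ = D₀ × (1 + g) = 5,490.00 × 1.021 = 5,605.2900
Growing perpetuity: P = D₁ / (r − g) = 5,605.2900 / (0.141 − 0.021) = 46,710.75

46710.75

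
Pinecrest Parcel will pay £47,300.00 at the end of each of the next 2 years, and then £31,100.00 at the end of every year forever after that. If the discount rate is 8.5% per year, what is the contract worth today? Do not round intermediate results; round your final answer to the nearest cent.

£394574.40

PV of 2-year annuity: £47,300.00 × [1 − (1+0.085)^−2] / 0.085 = 83773.70511
Perpetuity value at year 2: £31,100.00 / 0.085 = 365882.35294
PV of perpetuity: 365882.35294 / (1+0.085)^2 = 310800.69905
Total PV = 83773.70511 + 310800.69905 = 394574.40416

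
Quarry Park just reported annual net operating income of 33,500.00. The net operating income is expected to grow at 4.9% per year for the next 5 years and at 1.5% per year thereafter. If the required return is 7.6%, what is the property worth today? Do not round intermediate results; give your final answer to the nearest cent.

646209.40

D_1 = 35141.50000
D_2 = 36863.43350
D_3 = 38669.74174
D_4 = 40564.55909
D_5 = 42552.22248
Terminal value at year 5: TV = D_5×(1+g_2)/(r−g_2) = 43190.50582/0.061 = 708041.07901
P_0 = D_1/(1+r)^1 + D_2/(1+r)^2 + D_3/(1+r)^3 + D_4/(1+r)^4 + D_5/(1+r)^5 + TV/(1+r)^5
    = 32659.38662 + 31839.86669 + 31040.91093 + 30262.00331 + 29502.64078 + 490904.59654 = 646209.40487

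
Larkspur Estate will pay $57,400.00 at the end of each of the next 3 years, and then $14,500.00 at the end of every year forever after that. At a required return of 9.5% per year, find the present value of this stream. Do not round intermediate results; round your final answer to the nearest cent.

$260263.68

PV of 3-year annuity: $57,400.00 × [1 − (1+0.095)^−3] / 0.095 = 144011.25191
Perpetuity value at year 3: $14,500.00 / 0.095 = 152631.57895
PV of perpetuity: 152631.57895 / (1+0.095)^3 = 116252.42995
Total PV = 144011.25191 + 116252.42995 = 260263.68186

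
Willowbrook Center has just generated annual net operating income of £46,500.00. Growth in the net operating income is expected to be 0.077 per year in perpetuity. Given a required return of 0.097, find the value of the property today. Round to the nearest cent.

£2504025.00

D₁ = D₀ × (1 + g) = £46,500.00 × 1.077 = £50,080.5000
Growing perpetuity: P = D₁ / (r − g) = £50,080.5000 / (0.097 − 0.077) = £2,504,025.00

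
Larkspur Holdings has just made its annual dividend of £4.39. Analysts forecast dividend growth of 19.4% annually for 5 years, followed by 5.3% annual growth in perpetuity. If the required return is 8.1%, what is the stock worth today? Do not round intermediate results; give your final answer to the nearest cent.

£301.28

D_1 = 5.24166
D_2 = 6.25854
D_3 = 7.47270
D_4 = 8.92240
D_5 = 10.65335
Terminal value at year 5: TV = D_5×(1+g_2)/(r−g_2) = 11.21798/0.028 = 400.64202
P_0 = D_1/(1+r)^1 + D_2/(1+r)^2 + D_3/(1+r)^3 + D_4/(1+r)^4 + D_5/(1+r)^5 + TV/(1+r)^5
    = 4.84890 + 5.35577 + 5.91562 + 6.53400 + 7.21702 + 271.41136 = 301.28267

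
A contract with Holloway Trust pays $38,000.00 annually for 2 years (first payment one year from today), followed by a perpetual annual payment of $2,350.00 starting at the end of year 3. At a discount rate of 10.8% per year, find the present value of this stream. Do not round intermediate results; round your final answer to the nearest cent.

PV of 2-year annuity: $38,000.00 × [1 − (1+0.108)^−2] / 0.108 = 65249.12354
Perpetuity value at year 2: $2,350.00 / 0.108 = 21759.25926
PV of perpetuity: 21759.25926 / (1+0.108)^2 = 17724.11609
Total PV = 65249.12354 + 17724.11609 = 82973.23963

$82973.24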